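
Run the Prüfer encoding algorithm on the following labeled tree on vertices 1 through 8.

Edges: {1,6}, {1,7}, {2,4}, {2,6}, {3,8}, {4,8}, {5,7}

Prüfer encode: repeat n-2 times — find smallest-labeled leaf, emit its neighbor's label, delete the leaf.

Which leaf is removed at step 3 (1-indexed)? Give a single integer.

Answer: 7

Derivation:
Step 1: current leaves = {3,5}. Remove leaf 3 (neighbor: 8).
Step 2: current leaves = {5,8}. Remove leaf 5 (neighbor: 7).
Step 3: current leaves = {7,8}. Remove leaf 7 (neighbor: 1).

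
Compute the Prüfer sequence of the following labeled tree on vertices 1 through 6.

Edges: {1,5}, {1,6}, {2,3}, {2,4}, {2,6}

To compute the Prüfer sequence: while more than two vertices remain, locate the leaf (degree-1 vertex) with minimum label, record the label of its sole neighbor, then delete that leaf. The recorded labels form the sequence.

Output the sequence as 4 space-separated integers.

Step 1: leaves = {3,4,5}. Remove smallest leaf 3, emit neighbor 2.
Step 2: leaves = {4,5}. Remove smallest leaf 4, emit neighbor 2.
Step 3: leaves = {2,5}. Remove smallest leaf 2, emit neighbor 6.
Step 4: leaves = {5,6}. Remove smallest leaf 5, emit neighbor 1.
Done: 2 vertices remain (1, 6). Sequence = [2 2 6 1]

Answer: 2 2 6 1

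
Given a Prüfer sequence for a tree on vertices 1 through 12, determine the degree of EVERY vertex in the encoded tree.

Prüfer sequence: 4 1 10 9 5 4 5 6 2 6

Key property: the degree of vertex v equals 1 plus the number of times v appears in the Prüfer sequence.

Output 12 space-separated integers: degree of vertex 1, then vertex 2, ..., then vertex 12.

p_1 = 4: count[4] becomes 1
p_2 = 1: count[1] becomes 1
p_3 = 10: count[10] becomes 1
p_4 = 9: count[9] becomes 1
p_5 = 5: count[5] becomes 1
p_6 = 4: count[4] becomes 2
p_7 = 5: count[5] becomes 2
p_8 = 6: count[6] becomes 1
p_9 = 2: count[2] becomes 1
p_10 = 6: count[6] becomes 2
Degrees (1 + count): deg[1]=1+1=2, deg[2]=1+1=2, deg[3]=1+0=1, deg[4]=1+2=3, deg[5]=1+2=3, deg[6]=1+2=3, deg[7]=1+0=1, deg[8]=1+0=1, deg[9]=1+1=2, deg[10]=1+1=2, deg[11]=1+0=1, deg[12]=1+0=1

Answer: 2 2 1 3 3 3 1 1 2 2 1 1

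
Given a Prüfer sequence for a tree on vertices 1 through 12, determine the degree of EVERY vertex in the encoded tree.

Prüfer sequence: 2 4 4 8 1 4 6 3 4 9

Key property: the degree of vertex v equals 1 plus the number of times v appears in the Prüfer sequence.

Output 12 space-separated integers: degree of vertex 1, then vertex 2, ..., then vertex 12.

Answer: 2 2 2 5 1 2 1 2 2 1 1 1

Derivation:
p_1 = 2: count[2] becomes 1
p_2 = 4: count[4] becomes 1
p_3 = 4: count[4] becomes 2
p_4 = 8: count[8] becomes 1
p_5 = 1: count[1] becomes 1
p_6 = 4: count[4] becomes 3
p_7 = 6: count[6] becomes 1
p_8 = 3: count[3] becomes 1
p_9 = 4: count[4] becomes 4
p_10 = 9: count[9] becomes 1
Degrees (1 + count): deg[1]=1+1=2, deg[2]=1+1=2, deg[3]=1+1=2, deg[4]=1+4=5, deg[5]=1+0=1, deg[6]=1+1=2, deg[7]=1+0=1, deg[8]=1+1=2, deg[9]=1+1=2, deg[10]=1+0=1, deg[11]=1+0=1, deg[12]=1+0=1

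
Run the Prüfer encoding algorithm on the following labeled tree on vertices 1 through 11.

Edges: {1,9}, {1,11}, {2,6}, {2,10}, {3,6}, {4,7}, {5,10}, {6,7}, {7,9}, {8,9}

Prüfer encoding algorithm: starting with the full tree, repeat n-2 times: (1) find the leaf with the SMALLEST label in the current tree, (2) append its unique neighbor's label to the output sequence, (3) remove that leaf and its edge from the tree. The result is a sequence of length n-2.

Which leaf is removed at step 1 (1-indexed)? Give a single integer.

Answer: 3

Derivation:
Step 1: current leaves = {3,4,5,8,11}. Remove leaf 3 (neighbor: 6).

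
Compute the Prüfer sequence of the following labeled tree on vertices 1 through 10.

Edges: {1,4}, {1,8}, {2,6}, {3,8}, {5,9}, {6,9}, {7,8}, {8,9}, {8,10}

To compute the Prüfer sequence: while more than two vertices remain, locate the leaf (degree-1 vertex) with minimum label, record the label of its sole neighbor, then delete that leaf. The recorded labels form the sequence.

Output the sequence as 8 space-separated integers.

Answer: 6 8 1 8 9 9 8 8

Derivation:
Step 1: leaves = {2,3,4,5,7,10}. Remove smallest leaf 2, emit neighbor 6.
Step 2: leaves = {3,4,5,6,7,10}. Remove smallest leaf 3, emit neighbor 8.
Step 3: leaves = {4,5,6,7,10}. Remove smallest leaf 4, emit neighbor 1.
Step 4: leaves = {1,5,6,7,10}. Remove smallest leaf 1, emit neighbor 8.
Step 5: leaves = {5,6,7,10}. Remove smallest leaf 5, emit neighbor 9.
Step 6: leaves = {6,7,10}. Remove smallest leaf 6, emit neighbor 9.
Step 7: leaves = {7,9,10}. Remove smallest leaf 7, emit neighbor 8.
Step 8: leaves = {9,10}. Remove smallest leaf 9, emit neighbor 8.
Done: 2 vertices remain (8, 10). Sequence = [6 8 1 8 9 9 8 8]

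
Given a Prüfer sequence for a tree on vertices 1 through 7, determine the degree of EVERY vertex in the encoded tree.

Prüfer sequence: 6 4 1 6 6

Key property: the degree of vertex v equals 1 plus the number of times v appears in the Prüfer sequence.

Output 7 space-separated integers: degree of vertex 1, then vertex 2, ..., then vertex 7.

p_1 = 6: count[6] becomes 1
p_2 = 4: count[4] becomes 1
p_3 = 1: count[1] becomes 1
p_4 = 6: count[6] becomes 2
p_5 = 6: count[6] becomes 3
Degrees (1 + count): deg[1]=1+1=2, deg[2]=1+0=1, deg[3]=1+0=1, deg[4]=1+1=2, deg[5]=1+0=1, deg[6]=1+3=4, deg[7]=1+0=1

Answer: 2 1 1 2 1 4 1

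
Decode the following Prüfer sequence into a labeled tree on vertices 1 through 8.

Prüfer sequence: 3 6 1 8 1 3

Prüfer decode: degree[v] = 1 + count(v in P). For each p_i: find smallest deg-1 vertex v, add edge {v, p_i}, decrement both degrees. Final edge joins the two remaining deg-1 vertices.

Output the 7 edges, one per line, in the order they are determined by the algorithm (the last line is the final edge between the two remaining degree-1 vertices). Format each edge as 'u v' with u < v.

Answer: 2 3
4 6
1 5
6 8
1 7
1 3
3 8

Derivation:
Initial degrees: {1:3, 2:1, 3:3, 4:1, 5:1, 6:2, 7:1, 8:2}
Step 1: smallest deg-1 vertex = 2, p_1 = 3. Add edge {2,3}. Now deg[2]=0, deg[3]=2.
Step 2: smallest deg-1 vertex = 4, p_2 = 6. Add edge {4,6}. Now deg[4]=0, deg[6]=1.
Step 3: smallest deg-1 vertex = 5, p_3 = 1. Add edge {1,5}. Now deg[5]=0, deg[1]=2.
Step 4: smallest deg-1 vertex = 6, p_4 = 8. Add edge {6,8}. Now deg[6]=0, deg[8]=1.
Step 5: smallest deg-1 vertex = 7, p_5 = 1. Add edge {1,7}. Now deg[7]=0, deg[1]=1.
Step 6: smallest deg-1 vertex = 1, p_6 = 3. Add edge {1,3}. Now deg[1]=0, deg[3]=1.
Final: two remaining deg-1 vertices are 3, 8. Add edge {3,8}.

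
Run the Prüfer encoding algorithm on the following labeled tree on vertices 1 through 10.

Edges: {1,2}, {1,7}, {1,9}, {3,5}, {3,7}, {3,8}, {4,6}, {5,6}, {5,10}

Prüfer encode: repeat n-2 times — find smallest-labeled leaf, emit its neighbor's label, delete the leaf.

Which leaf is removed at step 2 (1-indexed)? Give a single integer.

Step 1: current leaves = {2,4,8,9,10}. Remove leaf 2 (neighbor: 1).
Step 2: current leaves = {4,8,9,10}. Remove leaf 4 (neighbor: 6).

Answer: 4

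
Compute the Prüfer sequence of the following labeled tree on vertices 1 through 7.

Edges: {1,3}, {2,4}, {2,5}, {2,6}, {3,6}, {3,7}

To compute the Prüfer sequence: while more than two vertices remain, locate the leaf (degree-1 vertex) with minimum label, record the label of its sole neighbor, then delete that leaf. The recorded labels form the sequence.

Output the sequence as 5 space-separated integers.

Answer: 3 2 2 6 3

Derivation:
Step 1: leaves = {1,4,5,7}. Remove smallest leaf 1, emit neighbor 3.
Step 2: leaves = {4,5,7}. Remove smallest leaf 4, emit neighbor 2.
Step 3: leaves = {5,7}. Remove smallest leaf 5, emit neighbor 2.
Step 4: leaves = {2,7}. Remove smallest leaf 2, emit neighbor 6.
Step 5: leaves = {6,7}. Remove smallest leaf 6, emit neighbor 3.
Done: 2 vertices remain (3, 7). Sequence = [3 2 2 6 3]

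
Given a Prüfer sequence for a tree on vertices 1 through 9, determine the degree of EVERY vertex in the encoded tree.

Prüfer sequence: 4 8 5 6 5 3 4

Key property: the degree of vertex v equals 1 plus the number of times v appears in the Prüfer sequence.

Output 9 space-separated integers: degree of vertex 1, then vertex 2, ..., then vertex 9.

p_1 = 4: count[4] becomes 1
p_2 = 8: count[8] becomes 1
p_3 = 5: count[5] becomes 1
p_4 = 6: count[6] becomes 1
p_5 = 5: count[5] becomes 2
p_6 = 3: count[3] becomes 1
p_7 = 4: count[4] becomes 2
Degrees (1 + count): deg[1]=1+0=1, deg[2]=1+0=1, deg[3]=1+1=2, deg[4]=1+2=3, deg[5]=1+2=3, deg[6]=1+1=2, deg[7]=1+0=1, deg[8]=1+1=2, deg[9]=1+0=1

Answer: 1 1 2 3 3 2 1 2 1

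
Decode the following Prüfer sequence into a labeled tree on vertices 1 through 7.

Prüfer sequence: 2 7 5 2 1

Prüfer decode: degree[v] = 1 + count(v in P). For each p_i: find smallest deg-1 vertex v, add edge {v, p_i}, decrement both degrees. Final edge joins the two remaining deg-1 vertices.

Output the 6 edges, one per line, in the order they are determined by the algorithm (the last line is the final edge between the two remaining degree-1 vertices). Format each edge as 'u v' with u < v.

Answer: 2 3
4 7
5 6
2 5
1 2
1 7

Derivation:
Initial degrees: {1:2, 2:3, 3:1, 4:1, 5:2, 6:1, 7:2}
Step 1: smallest deg-1 vertex = 3, p_1 = 2. Add edge {2,3}. Now deg[3]=0, deg[2]=2.
Step 2: smallest deg-1 vertex = 4, p_2 = 7. Add edge {4,7}. Now deg[4]=0, deg[7]=1.
Step 3: smallest deg-1 vertex = 6, p_3 = 5. Add edge {5,6}. Now deg[6]=0, deg[5]=1.
Step 4: smallest deg-1 vertex = 5, p_4 = 2. Add edge {2,5}. Now deg[5]=0, deg[2]=1.
Step 5: smallest deg-1 vertex = 2, p_5 = 1. Add edge {1,2}. Now deg[2]=0, deg[1]=1.
Final: two remaining deg-1 vertices are 1, 7. Add edge {1,7}.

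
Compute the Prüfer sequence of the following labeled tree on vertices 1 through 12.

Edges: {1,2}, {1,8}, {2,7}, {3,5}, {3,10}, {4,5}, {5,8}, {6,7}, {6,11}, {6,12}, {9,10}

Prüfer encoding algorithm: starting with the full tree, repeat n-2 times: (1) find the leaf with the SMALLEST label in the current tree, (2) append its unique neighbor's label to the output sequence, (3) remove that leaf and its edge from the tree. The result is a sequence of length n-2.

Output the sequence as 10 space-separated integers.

Step 1: leaves = {4,9,11,12}. Remove smallest leaf 4, emit neighbor 5.
Step 2: leaves = {9,11,12}. Remove smallest leaf 9, emit neighbor 10.
Step 3: leaves = {10,11,12}. Remove smallest leaf 10, emit neighbor 3.
Step 4: leaves = {3,11,12}. Remove smallest leaf 3, emit neighbor 5.
Step 5: leaves = {5,11,12}. Remove smallest leaf 5, emit neighbor 8.
Step 6: leaves = {8,11,12}. Remove smallest leaf 8, emit neighbor 1.
Step 7: leaves = {1,11,12}. Remove smallest leaf 1, emit neighbor 2.
Step 8: leaves = {2,11,12}. Remove smallest leaf 2, emit neighbor 7.
Step 9: leaves = {7,11,12}. Remove smallest leaf 7, emit neighbor 6.
Step 10: leaves = {11,12}. Remove smallest leaf 11, emit neighbor 6.
Done: 2 vertices remain (6, 12). Sequence = [5 10 3 5 8 1 2 7 6 6]

Answer: 5 10 3 5 8 1 2 7 6 6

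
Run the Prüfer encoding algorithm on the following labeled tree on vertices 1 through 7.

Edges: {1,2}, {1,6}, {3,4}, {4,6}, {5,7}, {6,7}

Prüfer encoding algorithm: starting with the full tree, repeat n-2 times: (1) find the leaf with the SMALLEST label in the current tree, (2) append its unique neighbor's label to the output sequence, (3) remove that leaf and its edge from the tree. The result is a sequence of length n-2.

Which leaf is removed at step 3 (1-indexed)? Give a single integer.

Answer: 3

Derivation:
Step 1: current leaves = {2,3,5}. Remove leaf 2 (neighbor: 1).
Step 2: current leaves = {1,3,5}. Remove leaf 1 (neighbor: 6).
Step 3: current leaves = {3,5}. Remove leaf 3 (neighbor: 4).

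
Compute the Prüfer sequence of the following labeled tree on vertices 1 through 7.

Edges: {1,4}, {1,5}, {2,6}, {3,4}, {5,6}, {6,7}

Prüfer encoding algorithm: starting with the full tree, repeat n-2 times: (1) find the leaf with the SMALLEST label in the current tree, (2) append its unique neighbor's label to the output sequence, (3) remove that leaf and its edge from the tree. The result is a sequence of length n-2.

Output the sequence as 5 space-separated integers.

Answer: 6 4 1 5 6

Derivation:
Step 1: leaves = {2,3,7}. Remove smallest leaf 2, emit neighbor 6.
Step 2: leaves = {3,7}. Remove smallest leaf 3, emit neighbor 4.
Step 3: leaves = {4,7}. Remove smallest leaf 4, emit neighbor 1.
Step 4: leaves = {1,7}. Remove smallest leaf 1, emit neighbor 5.
Step 5: leaves = {5,7}. Remove smallest leaf 5, emit neighbor 6.
Done: 2 vertices remain (6, 7). Sequence = [6 4 1 5 6]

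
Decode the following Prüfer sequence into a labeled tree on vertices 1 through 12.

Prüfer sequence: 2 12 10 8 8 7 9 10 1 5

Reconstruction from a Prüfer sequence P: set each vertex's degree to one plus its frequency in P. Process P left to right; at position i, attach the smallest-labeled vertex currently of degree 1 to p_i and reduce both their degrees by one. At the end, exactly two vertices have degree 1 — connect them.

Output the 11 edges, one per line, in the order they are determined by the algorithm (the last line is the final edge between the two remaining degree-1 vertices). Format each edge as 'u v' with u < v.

Answer: 2 3
2 12
4 10
6 8
8 11
7 8
7 9
9 10
1 10
1 5
5 12

Derivation:
Initial degrees: {1:2, 2:2, 3:1, 4:1, 5:2, 6:1, 7:2, 8:3, 9:2, 10:3, 11:1, 12:2}
Step 1: smallest deg-1 vertex = 3, p_1 = 2. Add edge {2,3}. Now deg[3]=0, deg[2]=1.
Step 2: smallest deg-1 vertex = 2, p_2 = 12. Add edge {2,12}. Now deg[2]=0, deg[12]=1.
Step 3: smallest deg-1 vertex = 4, p_3 = 10. Add edge {4,10}. Now deg[4]=0, deg[10]=2.
Step 4: smallest deg-1 vertex = 6, p_4 = 8. Add edge {6,8}. Now deg[6]=0, deg[8]=2.
Step 5: smallest deg-1 vertex = 11, p_5 = 8. Add edge {8,11}. Now deg[11]=0, deg[8]=1.
Step 6: smallest deg-1 vertex = 8, p_6 = 7. Add edge {7,8}. Now deg[8]=0, deg[7]=1.
Step 7: smallest deg-1 vertex = 7, p_7 = 9. Add edge {7,9}. Now deg[7]=0, deg[9]=1.
Step 8: smallest deg-1 vertex = 9, p_8 = 10. Add edge {9,10}. Now deg[9]=0, deg[10]=1.
Step 9: smallest deg-1 vertex = 10, p_9 = 1. Add edge {1,10}. Now deg[10]=0, deg[1]=1.
Step 10: smallest deg-1 vertex = 1, p_10 = 5. Add edge {1,5}. Now deg[1]=0, deg[5]=1.
Final: two remaining deg-1 vertices are 5, 12. Add edge {5,12}.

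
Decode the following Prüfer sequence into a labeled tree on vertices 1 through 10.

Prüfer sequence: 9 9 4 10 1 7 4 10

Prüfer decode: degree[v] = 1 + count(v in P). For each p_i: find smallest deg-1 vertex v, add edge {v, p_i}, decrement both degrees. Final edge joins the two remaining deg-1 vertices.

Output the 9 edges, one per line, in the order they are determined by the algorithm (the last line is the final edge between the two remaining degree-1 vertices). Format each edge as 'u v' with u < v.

Initial degrees: {1:2, 2:1, 3:1, 4:3, 5:1, 6:1, 7:2, 8:1, 9:3, 10:3}
Step 1: smallest deg-1 vertex = 2, p_1 = 9. Add edge {2,9}. Now deg[2]=0, deg[9]=2.
Step 2: smallest deg-1 vertex = 3, p_2 = 9. Add edge {3,9}. Now deg[3]=0, deg[9]=1.
Step 3: smallest deg-1 vertex = 5, p_3 = 4. Add edge {4,5}. Now deg[5]=0, deg[4]=2.
Step 4: smallest deg-1 vertex = 6, p_4 = 10. Add edge {6,10}. Now deg[6]=0, deg[10]=2.
Step 5: smallest deg-1 vertex = 8, p_5 = 1. Add edge {1,8}. Now deg[8]=0, deg[1]=1.
Step 6: smallest deg-1 vertex = 1, p_6 = 7. Add edge {1,7}. Now deg[1]=0, deg[7]=1.
Step 7: smallest deg-1 vertex = 7, p_7 = 4. Add edge {4,7}. Now deg[7]=0, deg[4]=1.
Step 8: smallest deg-1 vertex = 4, p_8 = 10. Add edge {4,10}. Now deg[4]=0, deg[10]=1.
Final: two remaining deg-1 vertices are 9, 10. Add edge {9,10}.

Answer: 2 9
3 9
4 5
6 10
1 8
1 7
4 7
4 10
9 10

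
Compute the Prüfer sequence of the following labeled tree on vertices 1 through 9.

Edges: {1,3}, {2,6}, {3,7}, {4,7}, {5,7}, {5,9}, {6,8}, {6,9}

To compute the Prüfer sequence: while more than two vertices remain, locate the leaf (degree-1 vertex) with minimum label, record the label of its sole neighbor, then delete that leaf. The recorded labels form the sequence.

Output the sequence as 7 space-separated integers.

Answer: 3 6 7 7 5 9 6

Derivation:
Step 1: leaves = {1,2,4,8}. Remove smallest leaf 1, emit neighbor 3.
Step 2: leaves = {2,3,4,8}. Remove smallest leaf 2, emit neighbor 6.
Step 3: leaves = {3,4,8}. Remove smallest leaf 3, emit neighbor 7.
Step 4: leaves = {4,8}. Remove smallest leaf 4, emit neighbor 7.
Step 5: leaves = {7,8}. Remove smallest leaf 7, emit neighbor 5.
Step 6: leaves = {5,8}. Remove smallest leaf 5, emit neighbor 9.
Step 7: leaves = {8,9}. Remove smallest leaf 8, emit neighbor 6.
Done: 2 vertices remain (6, 9). Sequence = [3 6 7 7 5 9 6]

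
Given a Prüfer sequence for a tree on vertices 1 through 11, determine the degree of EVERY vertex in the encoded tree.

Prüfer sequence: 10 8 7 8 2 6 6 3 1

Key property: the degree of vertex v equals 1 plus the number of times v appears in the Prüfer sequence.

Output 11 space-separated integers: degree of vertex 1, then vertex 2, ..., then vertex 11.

Answer: 2 2 2 1 1 3 2 3 1 2 1

Derivation:
p_1 = 10: count[10] becomes 1
p_2 = 8: count[8] becomes 1
p_3 = 7: count[7] becomes 1
p_4 = 8: count[8] becomes 2
p_5 = 2: count[2] becomes 1
p_6 = 6: count[6] becomes 1
p_7 = 6: count[6] becomes 2
p_8 = 3: count[3] becomes 1
p_9 = 1: count[1] becomes 1
Degrees (1 + count): deg[1]=1+1=2, deg[2]=1+1=2, deg[3]=1+1=2, deg[4]=1+0=1, deg[5]=1+0=1, deg[6]=1+2=3, deg[7]=1+1=2, deg[8]=1+2=3, deg[9]=1+0=1, deg[10]=1+1=2, deg[11]=1+0=1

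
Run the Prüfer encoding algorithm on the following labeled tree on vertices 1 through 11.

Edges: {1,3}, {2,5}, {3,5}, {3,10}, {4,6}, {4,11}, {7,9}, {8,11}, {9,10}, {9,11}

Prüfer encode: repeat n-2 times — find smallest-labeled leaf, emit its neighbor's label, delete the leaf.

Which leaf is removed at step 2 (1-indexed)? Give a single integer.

Step 1: current leaves = {1,2,6,7,8}. Remove leaf 1 (neighbor: 3).
Step 2: current leaves = {2,6,7,8}. Remove leaf 2 (neighbor: 5).

Answer: 2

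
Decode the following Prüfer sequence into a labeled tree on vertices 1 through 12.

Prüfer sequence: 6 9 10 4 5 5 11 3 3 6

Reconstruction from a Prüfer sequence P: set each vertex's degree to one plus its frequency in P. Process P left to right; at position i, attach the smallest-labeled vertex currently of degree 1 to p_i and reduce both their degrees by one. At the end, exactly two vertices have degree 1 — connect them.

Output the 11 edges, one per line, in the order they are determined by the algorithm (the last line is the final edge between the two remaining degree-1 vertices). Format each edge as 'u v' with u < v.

Answer: 1 6
2 9
7 10
4 8
4 5
5 9
5 11
3 10
3 11
3 6
6 12

Derivation:
Initial degrees: {1:1, 2:1, 3:3, 4:2, 5:3, 6:3, 7:1, 8:1, 9:2, 10:2, 11:2, 12:1}
Step 1: smallest deg-1 vertex = 1, p_1 = 6. Add edge {1,6}. Now deg[1]=0, deg[6]=2.
Step 2: smallest deg-1 vertex = 2, p_2 = 9. Add edge {2,9}. Now deg[2]=0, deg[9]=1.
Step 3: smallest deg-1 vertex = 7, p_3 = 10. Add edge {7,10}. Now deg[7]=0, deg[10]=1.
Step 4: smallest deg-1 vertex = 8, p_4 = 4. Add edge {4,8}. Now deg[8]=0, deg[4]=1.
Step 5: smallest deg-1 vertex = 4, p_5 = 5. Add edge {4,5}. Now deg[4]=0, deg[5]=2.
Step 6: smallest deg-1 vertex = 9, p_6 = 5. Add edge {5,9}. Now deg[9]=0, deg[5]=1.
Step 7: smallest deg-1 vertex = 5, p_7 = 11. Add edge {5,11}. Now deg[5]=0, deg[11]=1.
Step 8: smallest deg-1 vertex = 10, p_8 = 3. Add edge {3,10}. Now deg[10]=0, deg[3]=2.
Step 9: smallest deg-1 vertex = 11, p_9 = 3. Add edge {3,11}. Now deg[11]=0, deg[3]=1.
Step 10: smallest deg-1 vertex = 3, p_10 = 6. Add edge {3,6}. Now deg[3]=0, deg[6]=1.
Final: two remaining deg-1 vertices are 6, 12. Add edge {6,12}.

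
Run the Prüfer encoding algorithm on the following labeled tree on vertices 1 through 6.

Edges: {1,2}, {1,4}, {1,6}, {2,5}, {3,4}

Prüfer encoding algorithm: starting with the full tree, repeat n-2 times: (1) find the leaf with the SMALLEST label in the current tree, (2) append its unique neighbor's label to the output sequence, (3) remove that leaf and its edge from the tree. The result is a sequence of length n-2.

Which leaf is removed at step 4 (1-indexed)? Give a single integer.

Step 1: current leaves = {3,5,6}. Remove leaf 3 (neighbor: 4).
Step 2: current leaves = {4,5,6}. Remove leaf 4 (neighbor: 1).
Step 3: current leaves = {5,6}. Remove leaf 5 (neighbor: 2).
Step 4: current leaves = {2,6}. Remove leaf 2 (neighbor: 1).

Answer: 2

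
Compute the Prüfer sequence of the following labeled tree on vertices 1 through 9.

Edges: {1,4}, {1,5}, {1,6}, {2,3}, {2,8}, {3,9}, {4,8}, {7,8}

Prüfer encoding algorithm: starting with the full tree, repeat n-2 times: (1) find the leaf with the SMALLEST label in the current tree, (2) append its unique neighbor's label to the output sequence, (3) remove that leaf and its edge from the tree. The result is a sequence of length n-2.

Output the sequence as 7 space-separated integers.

Answer: 1 1 4 8 8 2 3

Derivation:
Step 1: leaves = {5,6,7,9}. Remove smallest leaf 5, emit neighbor 1.
Step 2: leaves = {6,7,9}. Remove smallest leaf 6, emit neighbor 1.
Step 3: leaves = {1,7,9}. Remove smallest leaf 1, emit neighbor 4.
Step 4: leaves = {4,7,9}. Remove smallest leaf 4, emit neighbor 8.
Step 5: leaves = {7,9}. Remove smallest leaf 7, emit neighbor 8.
Step 6: leaves = {8,9}. Remove smallest leaf 8, emit neighbor 2.
Step 7: leaves = {2,9}. Remove smallest leaf 2, emit neighbor 3.
Done: 2 vertices remain (3, 9). Sequence = [1 1 4 8 8 2 3]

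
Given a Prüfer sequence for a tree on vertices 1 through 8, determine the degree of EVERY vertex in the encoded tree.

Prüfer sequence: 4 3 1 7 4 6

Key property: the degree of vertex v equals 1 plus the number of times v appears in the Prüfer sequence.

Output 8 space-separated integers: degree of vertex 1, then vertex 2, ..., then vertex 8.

p_1 = 4: count[4] becomes 1
p_2 = 3: count[3] becomes 1
p_3 = 1: count[1] becomes 1
p_4 = 7: count[7] becomes 1
p_5 = 4: count[4] becomes 2
p_6 = 6: count[6] becomes 1
Degrees (1 + count): deg[1]=1+1=2, deg[2]=1+0=1, deg[3]=1+1=2, deg[4]=1+2=3, deg[5]=1+0=1, deg[6]=1+1=2, deg[7]=1+1=2, deg[8]=1+0=1

Answer: 2 1 2 3 1 2 2 1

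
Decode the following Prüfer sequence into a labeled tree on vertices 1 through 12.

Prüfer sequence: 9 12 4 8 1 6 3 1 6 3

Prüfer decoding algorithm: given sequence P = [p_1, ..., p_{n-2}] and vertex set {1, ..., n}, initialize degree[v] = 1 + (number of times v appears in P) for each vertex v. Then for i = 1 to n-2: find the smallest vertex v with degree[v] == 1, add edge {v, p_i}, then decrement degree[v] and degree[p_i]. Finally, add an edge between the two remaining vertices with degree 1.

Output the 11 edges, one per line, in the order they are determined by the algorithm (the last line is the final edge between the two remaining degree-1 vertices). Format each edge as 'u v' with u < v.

Initial degrees: {1:3, 2:1, 3:3, 4:2, 5:1, 6:3, 7:1, 8:2, 9:2, 10:1, 11:1, 12:2}
Step 1: smallest deg-1 vertex = 2, p_1 = 9. Add edge {2,9}. Now deg[2]=0, deg[9]=1.
Step 2: smallest deg-1 vertex = 5, p_2 = 12. Add edge {5,12}. Now deg[5]=0, deg[12]=1.
Step 3: smallest deg-1 vertex = 7, p_3 = 4. Add edge {4,7}. Now deg[7]=0, deg[4]=1.
Step 4: smallest deg-1 vertex = 4, p_4 = 8. Add edge {4,8}. Now deg[4]=0, deg[8]=1.
Step 5: smallest deg-1 vertex = 8, p_5 = 1. Add edge {1,8}. Now deg[8]=0, deg[1]=2.
Step 6: smallest deg-1 vertex = 9, p_6 = 6. Add edge {6,9}. Now deg[9]=0, deg[6]=2.
Step 7: smallest deg-1 vertex = 10, p_7 = 3. Add edge {3,10}. Now deg[10]=0, deg[3]=2.
Step 8: smallest deg-1 vertex = 11, p_8 = 1. Add edge {1,11}. Now deg[11]=0, deg[1]=1.
Step 9: smallest deg-1 vertex = 1, p_9 = 6. Add edge {1,6}. Now deg[1]=0, deg[6]=1.
Step 10: smallest deg-1 vertex = 6, p_10 = 3. Add edge {3,6}. Now deg[6]=0, deg[3]=1.
Final: two remaining deg-1 vertices are 3, 12. Add edge {3,12}.

Answer: 2 9
5 12
4 7
4 8
1 8
6 9
3 10
1 11
1 6
3 6
3 12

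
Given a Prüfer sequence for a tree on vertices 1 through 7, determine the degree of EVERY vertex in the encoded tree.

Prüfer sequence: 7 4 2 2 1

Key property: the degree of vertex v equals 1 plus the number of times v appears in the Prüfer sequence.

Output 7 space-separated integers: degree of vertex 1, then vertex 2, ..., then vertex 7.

p_1 = 7: count[7] becomes 1
p_2 = 4: count[4] becomes 1
p_3 = 2: count[2] becomes 1
p_4 = 2: count[2] becomes 2
p_5 = 1: count[1] becomes 1
Degrees (1 + count): deg[1]=1+1=2, deg[2]=1+2=3, deg[3]=1+0=1, deg[4]=1+1=2, deg[5]=1+0=1, deg[6]=1+0=1, deg[7]=1+1=2

Answer: 2 3 1 2 1 1 2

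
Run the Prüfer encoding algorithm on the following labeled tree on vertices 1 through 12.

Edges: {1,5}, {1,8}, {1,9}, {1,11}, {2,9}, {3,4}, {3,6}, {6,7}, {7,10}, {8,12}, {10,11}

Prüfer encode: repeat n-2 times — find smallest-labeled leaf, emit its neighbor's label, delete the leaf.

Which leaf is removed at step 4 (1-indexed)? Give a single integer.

Answer: 5

Derivation:
Step 1: current leaves = {2,4,5,12}. Remove leaf 2 (neighbor: 9).
Step 2: current leaves = {4,5,9,12}. Remove leaf 4 (neighbor: 3).
Step 3: current leaves = {3,5,9,12}. Remove leaf 3 (neighbor: 6).
Step 4: current leaves = {5,6,9,12}. Remove leaf 5 (neighbor: 1).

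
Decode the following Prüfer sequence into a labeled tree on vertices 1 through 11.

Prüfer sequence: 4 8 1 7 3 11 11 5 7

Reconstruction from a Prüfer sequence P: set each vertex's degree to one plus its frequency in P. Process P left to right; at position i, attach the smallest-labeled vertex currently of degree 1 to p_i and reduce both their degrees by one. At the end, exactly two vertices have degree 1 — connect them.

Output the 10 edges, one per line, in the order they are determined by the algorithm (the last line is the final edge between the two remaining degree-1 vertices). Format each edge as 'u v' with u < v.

Initial degrees: {1:2, 2:1, 3:2, 4:2, 5:2, 6:1, 7:3, 8:2, 9:1, 10:1, 11:3}
Step 1: smallest deg-1 vertex = 2, p_1 = 4. Add edge {2,4}. Now deg[2]=0, deg[4]=1.
Step 2: smallest deg-1 vertex = 4, p_2 = 8. Add edge {4,8}. Now deg[4]=0, deg[8]=1.
Step 3: smallest deg-1 vertex = 6, p_3 = 1. Add edge {1,6}. Now deg[6]=0, deg[1]=1.
Step 4: smallest deg-1 vertex = 1, p_4 = 7. Add edge {1,7}. Now deg[1]=0, deg[7]=2.
Step 5: smallest deg-1 vertex = 8, p_5 = 3. Add edge {3,8}. Now deg[8]=0, deg[3]=1.
Step 6: smallest deg-1 vertex = 3, p_6 = 11. Add edge {3,11}. Now deg[3]=0, deg[11]=2.
Step 7: smallest deg-1 vertex = 9, p_7 = 11. Add edge {9,11}. Now deg[9]=0, deg[11]=1.
Step 8: smallest deg-1 vertex = 10, p_8 = 5. Add edge {5,10}. Now deg[10]=0, deg[5]=1.
Step 9: smallest deg-1 vertex = 5, p_9 = 7. Add edge {5,7}. Now deg[5]=0, deg[7]=1.
Final: two remaining deg-1 vertices are 7, 11. Add edge {7,11}.

Answer: 2 4
4 8
1 6
1 7
3 8
3 11
9 11
5 10
5 7
7 11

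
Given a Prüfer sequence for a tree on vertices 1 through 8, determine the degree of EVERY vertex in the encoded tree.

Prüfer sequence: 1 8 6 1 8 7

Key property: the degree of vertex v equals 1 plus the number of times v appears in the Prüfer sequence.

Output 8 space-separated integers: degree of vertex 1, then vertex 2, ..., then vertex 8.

Answer: 3 1 1 1 1 2 2 3

Derivation:
p_1 = 1: count[1] becomes 1
p_2 = 8: count[8] becomes 1
p_3 = 6: count[6] becomes 1
p_4 = 1: count[1] becomes 2
p_5 = 8: count[8] becomes 2
p_6 = 7: count[7] becomes 1
Degrees (1 + count): deg[1]=1+2=3, deg[2]=1+0=1, deg[3]=1+0=1, deg[4]=1+0=1, deg[5]=1+0=1, deg[6]=1+1=2, deg[7]=1+1=2, deg[8]=1+2=3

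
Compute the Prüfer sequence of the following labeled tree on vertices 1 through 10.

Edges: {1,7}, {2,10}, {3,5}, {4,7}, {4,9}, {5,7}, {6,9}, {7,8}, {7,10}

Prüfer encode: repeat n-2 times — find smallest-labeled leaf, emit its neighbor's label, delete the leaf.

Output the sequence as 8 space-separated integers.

Step 1: leaves = {1,2,3,6,8}. Remove smallest leaf 1, emit neighbor 7.
Step 2: leaves = {2,3,6,8}. Remove smallest leaf 2, emit neighbor 10.
Step 3: leaves = {3,6,8,10}. Remove smallest leaf 3, emit neighbor 5.
Step 4: leaves = {5,6,8,10}. Remove smallest leaf 5, emit neighbor 7.
Step 5: leaves = {6,8,10}. Remove smallest leaf 6, emit neighbor 9.
Step 6: leaves = {8,9,10}. Remove smallest leaf 8, emit neighbor 7.
Step 7: leaves = {9,10}. Remove smallest leaf 9, emit neighbor 4.
Step 8: leaves = {4,10}. Remove smallest leaf 4, emit neighbor 7.
Done: 2 vertices remain (7, 10). Sequence = [7 10 5 7 9 7 4 7]

Answer: 7 10 5 7 9 7 4 7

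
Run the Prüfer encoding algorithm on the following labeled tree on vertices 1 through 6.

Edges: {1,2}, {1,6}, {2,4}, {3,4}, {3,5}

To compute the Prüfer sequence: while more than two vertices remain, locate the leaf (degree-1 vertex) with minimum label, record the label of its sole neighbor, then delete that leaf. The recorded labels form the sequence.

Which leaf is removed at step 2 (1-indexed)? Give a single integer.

Answer: 3

Derivation:
Step 1: current leaves = {5,6}. Remove leaf 5 (neighbor: 3).
Step 2: current leaves = {3,6}. Remove leaf 3 (neighbor: 4).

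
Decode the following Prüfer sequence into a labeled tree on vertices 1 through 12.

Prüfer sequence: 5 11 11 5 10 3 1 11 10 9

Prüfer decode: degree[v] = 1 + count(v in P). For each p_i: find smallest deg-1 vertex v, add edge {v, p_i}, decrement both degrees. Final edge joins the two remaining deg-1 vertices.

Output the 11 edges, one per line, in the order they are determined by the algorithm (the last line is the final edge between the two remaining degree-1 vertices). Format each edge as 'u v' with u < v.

Answer: 2 5
4 11
6 11
5 7
5 10
3 8
1 3
1 11
10 11
9 10
9 12

Derivation:
Initial degrees: {1:2, 2:1, 3:2, 4:1, 5:3, 6:1, 7:1, 8:1, 9:2, 10:3, 11:4, 12:1}
Step 1: smallest deg-1 vertex = 2, p_1 = 5. Add edge {2,5}. Now deg[2]=0, deg[5]=2.
Step 2: smallest deg-1 vertex = 4, p_2 = 11. Add edge {4,11}. Now deg[4]=0, deg[11]=3.
Step 3: smallest deg-1 vertex = 6, p_3 = 11. Add edge {6,11}. Now deg[6]=0, deg[11]=2.
Step 4: smallest deg-1 vertex = 7, p_4 = 5. Add edge {5,7}. Now deg[7]=0, deg[5]=1.
Step 5: smallest deg-1 vertex = 5, p_5 = 10. Add edge {5,10}. Now deg[5]=0, deg[10]=2.
Step 6: smallest deg-1 vertex = 8, p_6 = 3. Add edge {3,8}. Now deg[8]=0, deg[3]=1.
Step 7: smallest deg-1 vertex = 3, p_7 = 1. Add edge {1,3}. Now deg[3]=0, deg[1]=1.
Step 8: smallest deg-1 vertex = 1, p_8 = 11. Add edge {1,11}. Now deg[1]=0, deg[11]=1.
Step 9: smallest deg-1 vertex = 11, p_9 = 10. Add edge {10,11}. Now deg[11]=0, deg[10]=1.
Step 10: smallest deg-1 vertex = 10, p_10 = 9. Add edge {9,10}. Now deg[10]=0, deg[9]=1.
Final: two remaining deg-1 vertices are 9, 12. Add edge {9,12}.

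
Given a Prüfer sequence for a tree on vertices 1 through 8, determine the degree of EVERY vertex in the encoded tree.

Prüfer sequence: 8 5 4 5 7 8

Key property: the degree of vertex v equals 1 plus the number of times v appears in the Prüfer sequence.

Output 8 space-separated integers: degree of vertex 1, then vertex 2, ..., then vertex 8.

p_1 = 8: count[8] becomes 1
p_2 = 5: count[5] becomes 1
p_3 = 4: count[4] becomes 1
p_4 = 5: count[5] becomes 2
p_5 = 7: count[7] becomes 1
p_6 = 8: count[8] becomes 2
Degrees (1 + count): deg[1]=1+0=1, deg[2]=1+0=1, deg[3]=1+0=1, deg[4]=1+1=2, deg[5]=1+2=3, deg[6]=1+0=1, deg[7]=1+1=2, deg[8]=1+2=3

Answer: 1 1 1 2 3 1 2 3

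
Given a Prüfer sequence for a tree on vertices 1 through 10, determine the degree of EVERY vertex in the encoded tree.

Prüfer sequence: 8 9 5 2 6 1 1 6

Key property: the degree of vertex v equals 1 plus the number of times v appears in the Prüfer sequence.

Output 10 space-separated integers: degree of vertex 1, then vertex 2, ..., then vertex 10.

p_1 = 8: count[8] becomes 1
p_2 = 9: count[9] becomes 1
p_3 = 5: count[5] becomes 1
p_4 = 2: count[2] becomes 1
p_5 = 6: count[6] becomes 1
p_6 = 1: count[1] becomes 1
p_7 = 1: count[1] becomes 2
p_8 = 6: count[6] becomes 2
Degrees (1 + count): deg[1]=1+2=3, deg[2]=1+1=2, deg[3]=1+0=1, deg[4]=1+0=1, deg[5]=1+1=2, deg[6]=1+2=3, deg[7]=1+0=1, deg[8]=1+1=2, deg[9]=1+1=2, deg[10]=1+0=1

Answer: 3 2 1 1 2 3 1 2 2 1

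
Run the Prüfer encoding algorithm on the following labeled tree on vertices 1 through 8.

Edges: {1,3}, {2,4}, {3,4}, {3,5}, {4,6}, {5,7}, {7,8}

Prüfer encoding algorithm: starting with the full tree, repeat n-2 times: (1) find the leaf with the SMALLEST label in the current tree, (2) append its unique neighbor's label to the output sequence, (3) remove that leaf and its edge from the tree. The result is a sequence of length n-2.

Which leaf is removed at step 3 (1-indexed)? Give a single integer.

Answer: 6

Derivation:
Step 1: current leaves = {1,2,6,8}. Remove leaf 1 (neighbor: 3).
Step 2: current leaves = {2,6,8}. Remove leaf 2 (neighbor: 4).
Step 3: current leaves = {6,8}. Remove leaf 6 (neighbor: 4).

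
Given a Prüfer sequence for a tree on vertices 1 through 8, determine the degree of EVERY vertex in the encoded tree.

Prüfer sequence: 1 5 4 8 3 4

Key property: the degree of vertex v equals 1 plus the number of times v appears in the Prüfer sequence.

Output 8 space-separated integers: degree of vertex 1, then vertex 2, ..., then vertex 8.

p_1 = 1: count[1] becomes 1
p_2 = 5: count[5] becomes 1
p_3 = 4: count[4] becomes 1
p_4 = 8: count[8] becomes 1
p_5 = 3: count[3] becomes 1
p_6 = 4: count[4] becomes 2
Degrees (1 + count): deg[1]=1+1=2, deg[2]=1+0=1, deg[3]=1+1=2, deg[4]=1+2=3, deg[5]=1+1=2, deg[6]=1+0=1, deg[7]=1+0=1, deg[8]=1+1=2

Answer: 2 1 2 3 2 1 1 2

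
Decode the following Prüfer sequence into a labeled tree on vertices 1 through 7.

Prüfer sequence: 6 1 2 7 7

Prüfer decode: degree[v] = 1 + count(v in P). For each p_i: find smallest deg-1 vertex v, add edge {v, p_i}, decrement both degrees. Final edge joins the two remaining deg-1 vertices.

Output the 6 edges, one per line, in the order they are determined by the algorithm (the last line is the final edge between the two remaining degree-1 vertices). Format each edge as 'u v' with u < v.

Initial degrees: {1:2, 2:2, 3:1, 4:1, 5:1, 6:2, 7:3}
Step 1: smallest deg-1 vertex = 3, p_1 = 6. Add edge {3,6}. Now deg[3]=0, deg[6]=1.
Step 2: smallest deg-1 vertex = 4, p_2 = 1. Add edge {1,4}. Now deg[4]=0, deg[1]=1.
Step 3: smallest deg-1 vertex = 1, p_3 = 2. Add edge {1,2}. Now deg[1]=0, deg[2]=1.
Step 4: smallest deg-1 vertex = 2, p_4 = 7. Add edge {2,7}. Now deg[2]=0, deg[7]=2.
Step 5: smallest deg-1 vertex = 5, p_5 = 7. Add edge {5,7}. Now deg[5]=0, deg[7]=1.
Final: two remaining deg-1 vertices are 6, 7. Add edge {6,7}.

Answer: 3 6
1 4
1 2
2 7
5 7
6 7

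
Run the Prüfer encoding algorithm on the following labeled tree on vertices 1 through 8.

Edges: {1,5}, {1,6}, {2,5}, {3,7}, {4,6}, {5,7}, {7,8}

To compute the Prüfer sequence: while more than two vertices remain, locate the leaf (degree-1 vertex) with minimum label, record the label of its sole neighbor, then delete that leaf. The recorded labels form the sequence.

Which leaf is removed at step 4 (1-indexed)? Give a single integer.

Step 1: current leaves = {2,3,4,8}. Remove leaf 2 (neighbor: 5).
Step 2: current leaves = {3,4,8}. Remove leaf 3 (neighbor: 7).
Step 3: current leaves = {4,8}. Remove leaf 4 (neighbor: 6).
Step 4: current leaves = {6,8}. Remove leaf 6 (neighbor: 1).

Answer: 6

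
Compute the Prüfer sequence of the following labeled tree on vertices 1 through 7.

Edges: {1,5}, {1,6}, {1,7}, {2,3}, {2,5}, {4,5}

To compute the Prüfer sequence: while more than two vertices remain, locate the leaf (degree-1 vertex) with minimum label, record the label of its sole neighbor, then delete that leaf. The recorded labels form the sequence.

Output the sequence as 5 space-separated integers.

Answer: 2 5 5 1 1

Derivation:
Step 1: leaves = {3,4,6,7}. Remove smallest leaf 3, emit neighbor 2.
Step 2: leaves = {2,4,6,7}. Remove smallest leaf 2, emit neighbor 5.
Step 3: leaves = {4,6,7}. Remove smallest leaf 4, emit neighbor 5.
Step 4: leaves = {5,6,7}. Remove smallest leaf 5, emit neighbor 1.
Step 5: leaves = {6,7}. Remove smallest leaf 6, emit neighbor 1.
Done: 2 vertices remain (1, 7). Sequence = [2 5 5 1 1]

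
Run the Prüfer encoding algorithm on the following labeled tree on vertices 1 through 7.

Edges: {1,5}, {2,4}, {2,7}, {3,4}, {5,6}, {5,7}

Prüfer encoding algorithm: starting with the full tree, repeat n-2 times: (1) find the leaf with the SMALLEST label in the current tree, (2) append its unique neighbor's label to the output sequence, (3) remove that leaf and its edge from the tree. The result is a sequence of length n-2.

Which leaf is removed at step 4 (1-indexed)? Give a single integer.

Answer: 2

Derivation:
Step 1: current leaves = {1,3,6}. Remove leaf 1 (neighbor: 5).
Step 2: current leaves = {3,6}. Remove leaf 3 (neighbor: 4).
Step 3: current leaves = {4,6}. Remove leaf 4 (neighbor: 2).
Step 4: current leaves = {2,6}. Remove leaf 2 (neighbor: 7).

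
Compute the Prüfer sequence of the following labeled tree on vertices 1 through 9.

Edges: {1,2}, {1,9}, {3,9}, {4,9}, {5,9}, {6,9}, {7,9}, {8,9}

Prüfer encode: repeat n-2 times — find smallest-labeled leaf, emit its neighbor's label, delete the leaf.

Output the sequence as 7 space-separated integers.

Answer: 1 9 9 9 9 9 9

Derivation:
Step 1: leaves = {2,3,4,5,6,7,8}. Remove smallest leaf 2, emit neighbor 1.
Step 2: leaves = {1,3,4,5,6,7,8}. Remove smallest leaf 1, emit neighbor 9.
Step 3: leaves = {3,4,5,6,7,8}. Remove smallest leaf 3, emit neighbor 9.
Step 4: leaves = {4,5,6,7,8}. Remove smallest leaf 4, emit neighbor 9.
Step 5: leaves = {5,6,7,8}. Remove smallest leaf 5, emit neighbor 9.
Step 6: leaves = {6,7,8}. Remove smallest leaf 6, emit neighbor 9.
Step 7: leaves = {7,8}. Remove smallest leaf 7, emit neighbor 9.
Done: 2 vertices remain (8, 9). Sequence = [1 9 9 9 9 9 9]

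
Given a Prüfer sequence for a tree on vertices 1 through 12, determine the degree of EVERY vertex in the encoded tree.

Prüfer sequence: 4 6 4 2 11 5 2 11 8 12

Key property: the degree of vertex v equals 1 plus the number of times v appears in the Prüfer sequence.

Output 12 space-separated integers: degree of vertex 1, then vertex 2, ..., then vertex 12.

Answer: 1 3 1 3 2 2 1 2 1 1 3 2

Derivation:
p_1 = 4: count[4] becomes 1
p_2 = 6: count[6] becomes 1
p_3 = 4: count[4] becomes 2
p_4 = 2: count[2] becomes 1
p_5 = 11: count[11] becomes 1
p_6 = 5: count[5] becomes 1
p_7 = 2: count[2] becomes 2
p_8 = 11: count[11] becomes 2
p_9 = 8: count[8] becomes 1
p_10 = 12: count[12] becomes 1
Degrees (1 + count): deg[1]=1+0=1, deg[2]=1+2=3, deg[3]=1+0=1, deg[4]=1+2=3, deg[5]=1+1=2, deg[6]=1+1=2, deg[7]=1+0=1, deg[8]=1+1=2, deg[9]=1+0=1, deg[10]=1+0=1, deg[11]=1+2=3, deg[12]=1+1=2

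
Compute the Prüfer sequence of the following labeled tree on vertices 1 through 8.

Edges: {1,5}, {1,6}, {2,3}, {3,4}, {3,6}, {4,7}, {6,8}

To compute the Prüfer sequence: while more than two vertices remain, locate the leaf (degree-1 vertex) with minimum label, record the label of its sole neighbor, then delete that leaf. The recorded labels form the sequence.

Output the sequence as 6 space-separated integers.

Step 1: leaves = {2,5,7,8}. Remove smallest leaf 2, emit neighbor 3.
Step 2: leaves = {5,7,8}. Remove smallest leaf 5, emit neighbor 1.
Step 3: leaves = {1,7,8}. Remove smallest leaf 1, emit neighbor 6.
Step 4: leaves = {7,8}. Remove smallest leaf 7, emit neighbor 4.
Step 5: leaves = {4,8}. Remove smallest leaf 4, emit neighbor 3.
Step 6: leaves = {3,8}. Remove smallest leaf 3, emit neighbor 6.
Done: 2 vertices remain (6, 8). Sequence = [3 1 6 4 3 6]

Answer: 3 1 6 4 3 6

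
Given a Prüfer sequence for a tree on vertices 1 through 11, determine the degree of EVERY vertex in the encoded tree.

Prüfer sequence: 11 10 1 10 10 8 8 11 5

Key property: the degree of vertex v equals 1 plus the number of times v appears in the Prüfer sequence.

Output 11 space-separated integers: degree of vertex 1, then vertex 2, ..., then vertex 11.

Answer: 2 1 1 1 2 1 1 3 1 4 3

Derivation:
p_1 = 11: count[11] becomes 1
p_2 = 10: count[10] becomes 1
p_3 = 1: count[1] becomes 1
p_4 = 10: count[10] becomes 2
p_5 = 10: count[10] becomes 3
p_6 = 8: count[8] becomes 1
p_7 = 8: count[8] becomes 2
p_8 = 11: count[11] becomes 2
p_9 = 5: count[5] becomes 1
Degrees (1 + count): deg[1]=1+1=2, deg[2]=1+0=1, deg[3]=1+0=1, deg[4]=1+0=1, deg[5]=1+1=2, deg[6]=1+0=1, deg[7]=1+0=1, deg[8]=1+2=3, deg[9]=1+0=1, deg[10]=1+3=4, deg[11]=1+2=3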